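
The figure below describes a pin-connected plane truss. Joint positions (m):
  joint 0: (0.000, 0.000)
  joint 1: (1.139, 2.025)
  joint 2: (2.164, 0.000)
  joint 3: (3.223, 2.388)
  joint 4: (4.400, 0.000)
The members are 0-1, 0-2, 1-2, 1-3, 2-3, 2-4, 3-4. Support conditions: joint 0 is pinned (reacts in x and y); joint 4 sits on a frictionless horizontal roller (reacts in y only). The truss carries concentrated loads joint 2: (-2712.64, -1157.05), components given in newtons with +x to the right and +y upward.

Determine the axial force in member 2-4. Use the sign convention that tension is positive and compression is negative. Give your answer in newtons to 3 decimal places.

N=5 nodes, M=7 members, R=3 reactions → 2N=10, M+R=10
member 0 (0-1): L=2.3233, (cx,cy)=(0.4902,0.8716)
member 1 (0-2): L=2.1640, (cx,cy)=(1.0000,0.0000)
member 2 (1-2): L=2.2696, (cx,cy)=(0.4516,-0.8922)
member 3 (1-3): L=2.1154, (cx,cy)=(0.9852,0.1716)
member 4 (2-3): L=2.6123, (cx,cy)=(0.4054,0.9141)
member 5 (2-4): L=2.2360, (cx,cy)=(1.0000,0.0000)
member 6 (3-4): L=2.6623, (cx,cy)=(0.4421,-0.8970)
solve A·x = −loads:
  F[0-1] = -674.6220 N (compression)
  F[0-2] = -2381.9128 N (compression)
  F[1-2] = +546.2938 N (tension)
  F[1-3] = -586.1356 N (compression)
  F[2-3] = +732.5326 N (tension)
  F[2-4] = +280.4780 N (tension)
  F[3-4] = -634.4251 N (compression)
  Rx@0 = +2712.6400 N
  Ry@0 = +587.9918 N
  Ry@4 = +569.0582 N

280.478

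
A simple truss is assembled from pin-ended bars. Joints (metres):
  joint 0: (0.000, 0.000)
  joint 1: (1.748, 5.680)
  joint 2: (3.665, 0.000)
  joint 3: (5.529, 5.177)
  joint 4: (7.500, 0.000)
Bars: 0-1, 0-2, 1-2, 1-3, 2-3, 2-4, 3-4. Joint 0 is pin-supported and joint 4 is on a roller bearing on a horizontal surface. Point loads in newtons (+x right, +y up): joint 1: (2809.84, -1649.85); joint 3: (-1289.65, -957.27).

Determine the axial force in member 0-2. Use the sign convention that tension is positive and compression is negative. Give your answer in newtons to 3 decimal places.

1606.086

N=5 nodes, M=7 members, R=3 reactions → 2N=10, M+R=10
member 0 (0-1): L=5.9429, (cx,cy)=(0.2941,0.9558)
member 1 (0-2): L=3.6650, (cx,cy)=(1.0000,0.0000)
member 2 (1-2): L=5.9948, (cx,cy)=(0.3198,-0.9475)
member 3 (1-3): L=3.8143, (cx,cy)=(0.9913,-0.1319)
member 4 (2-3): L=5.5023, (cx,cy)=(0.3388,0.9409)
member 5 (2-4): L=3.8350, (cx,cy)=(1.0000,0.0000)
member 6 (3-4): L=5.5395, (cx,cy)=(0.3558,-0.9346)
solve A·x = −loads:
  F[0-1] = -292.0306 N (compression)
  F[0-2] = +1606.0859 N (tension)
  F[1-2] = -1089.0175 N (compression)
  F[1-3] = -2569.9351 N (compression)
  F[2-3] = +1096.6811 N (tension)
  F[2-4] = +886.3247 N (tension)
  F[3-4] = -2491.0220 N (compression)
  Rx@0 = -1520.1900 N
  Ry@0 = +279.1124 N
  Ry@4 = +2328.0076 N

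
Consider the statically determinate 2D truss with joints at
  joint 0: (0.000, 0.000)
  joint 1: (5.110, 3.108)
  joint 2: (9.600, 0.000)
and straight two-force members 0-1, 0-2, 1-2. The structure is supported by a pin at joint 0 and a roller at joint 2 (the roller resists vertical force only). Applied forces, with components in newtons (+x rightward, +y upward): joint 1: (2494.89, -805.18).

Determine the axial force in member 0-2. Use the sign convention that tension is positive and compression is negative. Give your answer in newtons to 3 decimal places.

N=3 nodes, M=3 members, R=3 reactions → 2N=6, M+R=6
member 0 (0-1): L=5.9810, (cx,cy)=(0.8544,0.5196)
member 1 (0-2): L=9.6000, (cx,cy)=(1.0000,0.0000)
member 2 (1-2): L=5.4607, (cx,cy)=(0.8222,-0.5692)
solve A·x = −loads:
  F[0-1] = +829.6572 N (tension)
  F[0-2] = +1786.0481 N (tension)
  F[1-2] = -2172.1955 N (compression)
  Rx@0 = -2494.8900 N
  Ry@0 = -431.1312 N
  Ry@2 = +1236.3112 N

1786.048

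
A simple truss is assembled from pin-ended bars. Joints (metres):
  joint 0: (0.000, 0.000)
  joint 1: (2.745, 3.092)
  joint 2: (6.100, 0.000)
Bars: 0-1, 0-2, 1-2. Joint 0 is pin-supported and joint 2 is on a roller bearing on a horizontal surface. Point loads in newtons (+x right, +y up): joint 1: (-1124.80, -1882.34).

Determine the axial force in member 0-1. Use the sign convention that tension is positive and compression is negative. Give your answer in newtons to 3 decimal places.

-2146.807

N=3 nodes, M=3 members, R=3 reactions → 2N=6, M+R=6
member 0 (0-1): L=4.1347, (cx,cy)=(0.6639,0.7478)
member 1 (0-2): L=6.1000, (cx,cy)=(1.0000,0.0000)
member 2 (1-2): L=4.5625, (cx,cy)=(0.7353,-0.6777)
solve A·x = −loads:
  F[0-1] = -2146.8073 N (compression)
  F[0-2] = +300.4618 N (tension)
  F[1-2] = -408.6020 N (compression)
  Rx@0 = +1124.8000 N
  Ry@0 = +1605.4315 N
  Ry@2 = +276.9085 N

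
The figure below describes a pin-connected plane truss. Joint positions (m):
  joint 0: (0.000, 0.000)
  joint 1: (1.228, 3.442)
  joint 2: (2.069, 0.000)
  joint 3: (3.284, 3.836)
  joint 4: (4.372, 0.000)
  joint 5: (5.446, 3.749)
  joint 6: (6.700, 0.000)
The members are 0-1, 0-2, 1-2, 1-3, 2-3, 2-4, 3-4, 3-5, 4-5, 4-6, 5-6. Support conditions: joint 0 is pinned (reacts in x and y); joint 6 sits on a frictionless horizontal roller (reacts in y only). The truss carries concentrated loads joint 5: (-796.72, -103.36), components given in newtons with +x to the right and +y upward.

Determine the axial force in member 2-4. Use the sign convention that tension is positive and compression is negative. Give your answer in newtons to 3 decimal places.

-398.504

N=7 nodes, M=11 members, R=3 reactions → 2N=14, M+R=14
member 0 (0-1): L=3.6545, (cx,cy)=(0.3360,0.9419)
member 1 (0-2): L=2.0690, (cx,cy)=(1.0000,0.0000)
member 2 (1-2): L=3.5433, (cx,cy)=(0.2374,-0.9714)
member 3 (1-3): L=2.0934, (cx,cy)=(0.9821,0.1882)
member 4 (2-3): L=4.0238, (cx,cy)=(0.3020,0.9533)
member 5 (2-4): L=2.3030, (cx,cy)=(1.0000,0.0000)
member 6 (3-4): L=3.9873, (cx,cy)=(0.2729,-0.9621)
member 7 (3-5): L=2.1637, (cx,cy)=(0.9992,-0.0402)
member 8 (4-5): L=3.8998, (cx,cy)=(0.2754,0.9613)
member 9 (4-6): L=2.3280, (cx,cy)=(1.0000,0.0000)
member 10 (5-6): L=3.9532, (cx,cy)=(0.3172,-0.9484)
solve A·x = −loads:
  F[0-1] = -493.8686 N (compression)
  F[0-2] = -630.7681 N (compression)
  F[1-2] = +426.1442 N (tension)
  F[1-3] = -271.9585 N (compression)
  F[2-3] = -434.2353 N (compression)
  F[2-4] = -398.5035 N (compression)
  F[3-4] = +505.9304 N (tension)
  F[3-5] = -536.7015 N (compression)
  F[4-5] = -506.3104 N (compression)
  F[4-6] = -121.0154 N (compression)
  F[5-6] = +381.4944 N (tension)
  Rx@0 = +796.7200 N
  Ry@0 = +465.1517 N
  Ry@6 = -361.7917 N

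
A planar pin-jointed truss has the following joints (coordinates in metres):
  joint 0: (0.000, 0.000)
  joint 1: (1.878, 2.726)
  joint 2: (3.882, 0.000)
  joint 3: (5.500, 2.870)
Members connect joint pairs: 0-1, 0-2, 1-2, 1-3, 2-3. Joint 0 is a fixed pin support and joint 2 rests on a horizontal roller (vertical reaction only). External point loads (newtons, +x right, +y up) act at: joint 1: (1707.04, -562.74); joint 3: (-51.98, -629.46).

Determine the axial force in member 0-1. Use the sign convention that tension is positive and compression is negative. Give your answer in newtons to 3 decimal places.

1374.791

N=4 nodes, M=5 members, R=3 reactions → 2N=8, M+R=8
member 0 (0-1): L=3.3103, (cx,cy)=(0.5673,0.8235)
member 1 (0-2): L=3.8820, (cx,cy)=(1.0000,0.0000)
member 2 (1-2): L=3.3834, (cx,cy)=(0.5923,-0.8057)
member 3 (1-3): L=3.6249, (cx,cy)=(0.9992,0.0397)
member 4 (2-3): L=3.2947, (cx,cy)=(0.4911,0.8711)
solve A·x = −loads:
  F[0-1] = +1374.7914 N (tension)
  F[0-2] = +875.1086 N (tension)
  F[1-2] = -2088.2921 N (compression)
  F[1-3] = +310.0755 N (tension)
  F[2-3] = -736.7401 N (compression)
  Rx@0 = -1655.0600 N
  Ry@0 = -1132.1339 N
  Ry@2 = +2324.3339 N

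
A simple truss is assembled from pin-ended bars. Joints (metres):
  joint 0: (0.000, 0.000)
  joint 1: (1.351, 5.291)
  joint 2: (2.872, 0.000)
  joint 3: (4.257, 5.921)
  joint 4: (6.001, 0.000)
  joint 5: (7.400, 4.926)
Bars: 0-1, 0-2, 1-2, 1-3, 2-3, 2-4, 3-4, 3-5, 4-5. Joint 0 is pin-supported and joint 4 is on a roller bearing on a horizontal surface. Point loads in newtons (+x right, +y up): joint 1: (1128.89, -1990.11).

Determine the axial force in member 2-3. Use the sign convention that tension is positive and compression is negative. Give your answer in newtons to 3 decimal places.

1661.215

N=6 nodes, M=9 members, R=3 reactions → 2N=12, M+R=12
member 0 (0-1): L=5.4608, (cx,cy)=(0.2474,0.9689)
member 1 (0-2): L=2.8720, (cx,cy)=(1.0000,0.0000)
member 2 (1-2): L=5.5053, (cx,cy)=(0.2763,-0.9611)
member 3 (1-3): L=2.9735, (cx,cy)=(0.9773,0.2119)
member 4 (2-3): L=6.0808, (cx,cy)=(0.2278,0.9737)
member 5 (2-4): L=3.1290, (cx,cy)=(1.0000,0.0000)
member 6 (3-4): L=6.1725, (cx,cy)=(0.2825,-0.9593)
member 7 (3-5): L=3.2967, (cx,cy)=(0.9534,-0.3018)
member 8 (4-5): L=5.1208, (cx,cy)=(0.2732,0.9620)
solve A·x = −loads:
  F[0-1] = -564.2935 N (compression)
  F[0-2] = +1268.4971 N (tension)
  F[1-2] = -1683.0614 N (compression)
  F[1-3] = -822.1657 N (compression)
  F[2-3] = +1661.2151 N (tension)
  F[2-4] = +425.1339 N (tension)
  F[3-4] = -1504.6671 N (compression)
  F[3-5] = -0.0000 N (compression)
  F[4-5] = +0.0000 N (tension)
  Rx@0 = -1128.8900 N
  Ry@0 = +546.7513 N
  Ry@4 = +1443.3587 N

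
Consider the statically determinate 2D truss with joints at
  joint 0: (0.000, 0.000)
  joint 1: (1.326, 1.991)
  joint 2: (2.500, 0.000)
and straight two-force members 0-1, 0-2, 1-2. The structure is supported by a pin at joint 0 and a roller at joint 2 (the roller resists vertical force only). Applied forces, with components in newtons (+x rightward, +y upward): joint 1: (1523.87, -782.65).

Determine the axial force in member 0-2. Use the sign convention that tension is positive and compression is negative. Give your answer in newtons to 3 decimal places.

960.385

N=3 nodes, M=3 members, R=3 reactions → 2N=6, M+R=6
member 0 (0-1): L=2.3921, (cx,cy)=(0.5543,0.8323)
member 1 (0-2): L=2.5000, (cx,cy)=(1.0000,0.0000)
member 2 (1-2): L=2.3114, (cx,cy)=(0.5079,-0.8614)
solve A·x = −loads:
  F[0-1] = +1016.5446 N (tension)
  F[0-2] = +960.3848 N (tension)
  F[1-2] = -1890.7916 N (compression)
  Rx@0 = -1523.8700 N
  Ry@0 = -846.0776 N
  Ry@2 = +1628.7276 N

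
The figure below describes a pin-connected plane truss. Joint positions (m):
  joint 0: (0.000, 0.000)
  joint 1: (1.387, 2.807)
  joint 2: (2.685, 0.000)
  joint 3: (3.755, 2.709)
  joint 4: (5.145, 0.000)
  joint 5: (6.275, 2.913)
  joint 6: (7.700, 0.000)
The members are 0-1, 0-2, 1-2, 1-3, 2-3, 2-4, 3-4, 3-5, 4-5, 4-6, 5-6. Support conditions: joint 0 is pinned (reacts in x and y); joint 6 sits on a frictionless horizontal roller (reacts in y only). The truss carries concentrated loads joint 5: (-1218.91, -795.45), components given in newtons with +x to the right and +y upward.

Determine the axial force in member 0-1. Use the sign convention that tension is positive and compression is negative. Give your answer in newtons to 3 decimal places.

N=7 nodes, M=11 members, R=3 reactions → 2N=14, M+R=14
member 0 (0-1): L=3.1310, (cx,cy)=(0.4430,0.8965)
member 1 (0-2): L=2.6850, (cx,cy)=(1.0000,0.0000)
member 2 (1-2): L=3.0926, (cx,cy)=(0.4197,-0.9077)
member 3 (1-3): L=2.3700, (cx,cy)=(0.9991,-0.0413)
member 4 (2-3): L=2.9127, (cx,cy)=(0.3674,0.9301)
member 5 (2-4): L=2.4600, (cx,cy)=(1.0000,0.0000)
member 6 (3-4): L=3.0448, (cx,cy)=(0.4565,-0.8897)
member 7 (3-5): L=2.5282, (cx,cy)=(0.9967,0.0807)
member 8 (4-5): L=3.1245, (cx,cy)=(0.3617,0.9323)
member 9 (4-6): L=2.5550, (cx,cy)=(1.0000,0.0000)
member 10 (5-6): L=3.2429, (cx,cy)=(0.4394,-0.8983)
solve A·x = −loads:
  F[0-1] = -678.5507 N (compression)
  F[0-2] = -918.3170 N (compression)
  F[1-2] = +697.2789 N (tension)
  F[1-3] = -593.7587 N (compression)
  F[2-3] = -680.4693 N (compression)
  F[2-4] = -375.6806 N (compression)
  F[3-4] = +582.8135 N (tension)
  F[3-5] = -1112.9223 N (compression)
  F[4-5] = -556.1857 N (compression)
  F[4-6] = +91.5327 N (tension)
  F[5-6] = -208.3008 N (compression)
  Rx@0 = +1218.9100 N
  Ry@0 = +608.3378 N
  Ry@6 = +187.1122 N

-678.551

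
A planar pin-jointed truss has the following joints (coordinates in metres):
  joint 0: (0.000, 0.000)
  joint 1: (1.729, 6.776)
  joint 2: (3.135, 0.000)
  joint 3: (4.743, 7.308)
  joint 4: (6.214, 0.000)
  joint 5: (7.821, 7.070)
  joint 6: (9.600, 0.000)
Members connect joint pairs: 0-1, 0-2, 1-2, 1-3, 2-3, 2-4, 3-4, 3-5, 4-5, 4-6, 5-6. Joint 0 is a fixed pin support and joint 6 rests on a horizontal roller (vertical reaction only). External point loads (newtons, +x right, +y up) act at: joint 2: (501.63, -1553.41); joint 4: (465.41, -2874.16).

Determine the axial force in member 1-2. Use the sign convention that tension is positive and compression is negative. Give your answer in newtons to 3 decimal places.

1938.010

N=7 nodes, M=11 members, R=3 reactions → 2N=14, M+R=14
member 0 (0-1): L=6.9931, (cx,cy)=(0.2472,0.9690)
member 1 (0-2): L=3.1350, (cx,cy)=(1.0000,0.0000)
member 2 (1-2): L=6.9203, (cx,cy)=(0.2032,-0.9791)
member 3 (1-3): L=3.0606, (cx,cy)=(0.9848,0.1738)
member 4 (2-3): L=7.4828, (cx,cy)=(0.2149,0.9766)
member 5 (2-4): L=3.0790, (cx,cy)=(1.0000,0.0000)
member 6 (3-4): L=7.4546, (cx,cy)=(0.1973,-0.9803)
member 7 (3-5): L=3.0872, (cx,cy)=(0.9970,-0.0771)
member 8 (4-5): L=7.2503, (cx,cy)=(0.2216,0.9751)
member 9 (4-6): L=3.3860, (cx,cy)=(1.0000,0.0000)
member 10 (5-6): L=7.2904, (cx,cy)=(0.2440,-0.9698)
solve A·x = −loads:
  F[0-1] = -2125.8656 N (compression)
  F[0-2] = +1492.6460 N (tension)
  F[1-2] = +1938.0105 N (tension)
  F[1-3] = -933.5620 N (compression)
  F[2-3] = -352.4137 N (compression)
  F[2-4] = +1460.4914 N (tension)
  F[3-4] = +604.5071 N (tension)
  F[3-5] = -1117.6942 N (compression)
  F[4-5] = +2339.7343 N (tension)
  F[4-6] = +595.7776 N (tension)
  F[5-6] = -2441.5117 N (compression)
  Rx@0 = -967.0400 N
  Ry@0 = +2059.8647 N
  Ry@6 = +2367.7053 N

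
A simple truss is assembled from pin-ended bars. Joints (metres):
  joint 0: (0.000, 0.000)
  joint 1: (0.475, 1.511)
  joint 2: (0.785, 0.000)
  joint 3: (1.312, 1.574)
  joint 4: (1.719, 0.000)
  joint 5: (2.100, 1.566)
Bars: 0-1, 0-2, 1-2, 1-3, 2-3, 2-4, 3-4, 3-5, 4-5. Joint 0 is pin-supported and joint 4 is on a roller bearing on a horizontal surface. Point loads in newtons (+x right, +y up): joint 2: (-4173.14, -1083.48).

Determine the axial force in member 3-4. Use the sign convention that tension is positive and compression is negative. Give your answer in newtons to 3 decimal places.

N=6 nodes, M=9 members, R=3 reactions → 2N=12, M+R=12
member 0 (0-1): L=1.5839, (cx,cy)=(0.2999,0.9540)
member 1 (0-2): L=0.7850, (cx,cy)=(1.0000,0.0000)
member 2 (1-2): L=1.5425, (cx,cy)=(0.2010,-0.9796)
member 3 (1-3): L=0.8394, (cx,cy)=(0.9972,0.0751)
member 4 (2-3): L=1.6599, (cx,cy)=(0.3175,0.9483)
member 5 (2-4): L=0.9340, (cx,cy)=(1.0000,0.0000)
member 6 (3-4): L=1.6258, (cx,cy)=(0.2503,-0.9682)
member 7 (3-5): L=0.7880, (cx,cy)=(0.9999,-0.0102)
member 8 (4-5): L=1.6117, (cx,cy)=(0.2364,0.9717)
solve A·x = −loads:
  F[0-1] = -617.1003 N (compression)
  F[0-2] = -3988.0764 N (compression)
  F[1-2] = +577.8165 N (tension)
  F[1-3] = -302.0429 N (compression)
  F[2-3] = +545.6866 N (tension)
  F[2-4] = +127.9394 N (tension)
  F[3-4] = -511.0564 N (compression)
  F[3-5] = -0.0000 N (compression)
  F[4-5] = +0.0000 N (tension)
  Rx@0 = +4173.1400 N
  Ry@0 = +588.6971 N
  Ry@4 = +494.7829 N

-511.056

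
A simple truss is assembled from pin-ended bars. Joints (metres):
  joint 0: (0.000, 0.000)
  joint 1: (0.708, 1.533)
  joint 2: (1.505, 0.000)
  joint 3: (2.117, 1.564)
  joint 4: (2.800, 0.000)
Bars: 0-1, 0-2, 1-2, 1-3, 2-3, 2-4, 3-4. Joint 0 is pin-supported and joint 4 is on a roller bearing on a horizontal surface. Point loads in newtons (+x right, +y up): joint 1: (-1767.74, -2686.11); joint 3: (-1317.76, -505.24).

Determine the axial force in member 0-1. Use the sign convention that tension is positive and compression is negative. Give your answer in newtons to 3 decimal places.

-4223.196

N=5 nodes, M=7 members, R=3 reactions → 2N=10, M+R=10
member 0 (0-1): L=1.6886, (cx,cy)=(0.4193,0.9079)
member 1 (0-2): L=1.5050, (cx,cy)=(1.0000,0.0000)
member 2 (1-2): L=1.7278, (cx,cy)=(0.4613,-0.8873)
member 3 (1-3): L=1.4093, (cx,cy)=(0.9998,0.0220)
member 4 (2-3): L=1.6795, (cx,cy)=(0.3644,0.9312)
member 5 (2-4): L=1.2950, (cx,cy)=(1.0000,0.0000)
member 6 (3-4): L=1.7066, (cx,cy)=(0.4002,-0.9164)
solve A·x = −loads:
  F[0-1] = -4223.1960 N (compression)
  F[0-2] = -1314.7836 N (compression)
  F[1-2] = +1279.1076 N (tension)
  F[1-3] = -593.1464 N (compression)
  F[2-3] = -1218.6878 N (compression)
  F[2-4] = -280.6681 N (compression)
  F[3-4] = +701.3125 N (tension)
  Rx@0 = +3085.5000 N
  Ry@0 = +3834.0511 N
  Ry@4 = -642.7011 N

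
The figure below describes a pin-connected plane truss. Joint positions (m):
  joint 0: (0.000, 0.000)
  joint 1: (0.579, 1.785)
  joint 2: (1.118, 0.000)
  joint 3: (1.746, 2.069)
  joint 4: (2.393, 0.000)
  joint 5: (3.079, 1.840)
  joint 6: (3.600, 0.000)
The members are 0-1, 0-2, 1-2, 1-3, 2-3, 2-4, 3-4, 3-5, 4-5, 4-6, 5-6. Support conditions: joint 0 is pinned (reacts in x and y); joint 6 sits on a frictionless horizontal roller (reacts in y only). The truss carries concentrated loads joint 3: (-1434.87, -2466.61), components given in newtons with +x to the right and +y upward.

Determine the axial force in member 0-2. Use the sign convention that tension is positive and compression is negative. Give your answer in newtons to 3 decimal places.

-755.330

N=7 nodes, M=11 members, R=3 reactions → 2N=14, M+R=14
member 0 (0-1): L=1.8766, (cx,cy)=(0.3085,0.9512)
member 1 (0-2): L=1.1180, (cx,cy)=(1.0000,0.0000)
member 2 (1-2): L=1.8646, (cx,cy)=(0.2891,-0.9573)
member 3 (1-3): L=1.2011, (cx,cy)=(0.9716,0.2365)
member 4 (2-3): L=2.1622, (cx,cy)=(0.2904,0.9569)
member 5 (2-4): L=1.2750, (cx,cy)=(1.0000,0.0000)
member 6 (3-4): L=2.1678, (cx,cy)=(0.2985,-0.9544)
member 7 (3-5): L=1.3525, (cx,cy)=(0.9856,-0.1693)
member 8 (4-5): L=1.9637, (cx,cy)=(0.3493,0.9370)
member 9 (4-6): L=1.2070, (cx,cy)=(1.0000,0.0000)
member 10 (5-6): L=1.9123, (cx,cy)=(0.2724,-0.9622)
solve A·x = −loads:
  F[0-1] = -2202.4112 N (compression)
  F[0-2] = -755.3297 N (compression)
  F[1-2] = +1877.6555 N (tension)
  F[1-3] = -1257.9876 N (compression)
  F[2-3] = -1878.4719 N (compression)
  F[2-4] = +333.0338 N (tension)
  F[3-4] = -348.1609 N (compression)
  F[3-5] = -232.4785 N (compression)
  F[4-5] = +354.6357 N (tension)
  F[4-6] = +105.2347 N (tension)
  F[5-6] = -386.2657 N (compression)
  Rx@0 = +1434.8700 N
  Ry@0 = +2094.9558 N
  Ry@6 = +371.6542 N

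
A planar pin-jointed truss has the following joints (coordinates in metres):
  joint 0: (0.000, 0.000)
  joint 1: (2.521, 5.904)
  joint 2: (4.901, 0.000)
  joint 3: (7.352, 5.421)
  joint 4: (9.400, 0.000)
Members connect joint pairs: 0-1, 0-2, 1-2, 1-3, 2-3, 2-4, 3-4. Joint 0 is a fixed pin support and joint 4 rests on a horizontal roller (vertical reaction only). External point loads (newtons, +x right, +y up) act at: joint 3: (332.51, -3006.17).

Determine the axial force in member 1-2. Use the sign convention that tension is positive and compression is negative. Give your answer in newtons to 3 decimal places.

N=5 nodes, M=7 members, R=3 reactions → 2N=10, M+R=10
member 0 (0-1): L=6.4197, (cx,cy)=(0.3927,0.9197)
member 1 (0-2): L=4.9010, (cx,cy)=(1.0000,0.0000)
member 2 (1-2): L=6.3657, (cx,cy)=(0.3739,-0.9275)
member 3 (1-3): L=4.8551, (cx,cy)=(0.9950,-0.0995)
member 4 (2-3): L=5.9493, (cx,cy)=(0.4120,0.9112)
member 5 (2-4): L=4.4990, (cx,cy)=(1.0000,0.0000)
member 6 (3-4): L=5.7950, (cx,cy)=(0.3534,-0.9355)
solve A·x = −loads:
  F[0-1] = -503.6623 N (compression)
  F[0-2] = +530.2967 N (tension)
  F[1-2] = +542.6117 N (tension)
  F[1-3] = -402.6564 N (compression)
  F[2-3] = -552.3082 N (compression)
  F[2-4] = +960.7080 N (tension)
  F[3-4] = -2718.3903 N (compression)
  Rx@0 = -332.5100 N
  Ry@0 = +463.2021 N
  Ry@4 = +2542.9679 N

542.612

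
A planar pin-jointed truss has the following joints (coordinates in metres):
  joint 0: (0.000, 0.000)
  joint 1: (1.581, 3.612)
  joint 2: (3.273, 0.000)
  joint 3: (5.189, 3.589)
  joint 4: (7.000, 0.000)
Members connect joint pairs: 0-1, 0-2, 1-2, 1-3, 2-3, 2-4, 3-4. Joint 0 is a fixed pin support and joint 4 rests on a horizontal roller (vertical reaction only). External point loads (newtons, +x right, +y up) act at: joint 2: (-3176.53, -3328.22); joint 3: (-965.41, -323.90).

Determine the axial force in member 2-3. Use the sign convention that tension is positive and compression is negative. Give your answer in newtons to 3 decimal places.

1092.524

N=5 nodes, M=7 members, R=3 reactions → 2N=10, M+R=10
member 0 (0-1): L=3.9429, (cx,cy)=(0.4010,0.9161)
member 1 (0-2): L=3.2730, (cx,cy)=(1.0000,0.0000)
member 2 (1-2): L=3.9887, (cx,cy)=(0.4242,-0.9056)
member 3 (1-3): L=3.6081, (cx,cy)=(1.0000,-0.0064)
member 4 (2-3): L=4.0684, (cx,cy)=(0.4709,0.8822)
member 5 (2-4): L=3.7270, (cx,cy)=(1.0000,0.0000)
member 6 (3-4): L=4.0200, (cx,cy)=(0.4505,-0.8928)
solve A·x = −loads:
  F[0-1] = -2566.1485 N (compression)
  F[0-2] = -3112.9697 N (compression)
  F[1-2] = +2611.0003 N (tension)
  F[1-3] = -2136.6069 N (compression)
  F[2-3] = +1092.5240 N (tension)
  F[2-4] = +656.6344 N (tension)
  F[3-4] = -1457.5869 N (compression)
  Rx@0 = +4141.9400 N
  Ry@0 = +2350.8165 N
  Ry@4 = +1301.3035 N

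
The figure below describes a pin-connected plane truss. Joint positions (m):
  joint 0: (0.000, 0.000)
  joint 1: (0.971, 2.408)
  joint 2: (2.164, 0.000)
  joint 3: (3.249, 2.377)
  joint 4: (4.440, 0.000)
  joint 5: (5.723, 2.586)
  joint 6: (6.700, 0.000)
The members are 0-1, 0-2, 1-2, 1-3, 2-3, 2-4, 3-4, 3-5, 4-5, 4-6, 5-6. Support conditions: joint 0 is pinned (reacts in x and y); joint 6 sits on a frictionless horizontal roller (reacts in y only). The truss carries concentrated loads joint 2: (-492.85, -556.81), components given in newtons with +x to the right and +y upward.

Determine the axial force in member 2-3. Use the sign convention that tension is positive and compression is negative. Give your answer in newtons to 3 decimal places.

N=7 nodes, M=11 members, R=3 reactions → 2N=14, M+R=14
member 0 (0-1): L=2.5964, (cx,cy)=(0.3740,0.9274)
member 1 (0-2): L=2.1640, (cx,cy)=(1.0000,0.0000)
member 2 (1-2): L=2.6873, (cx,cy)=(0.4439,-0.8961)
member 3 (1-3): L=2.2782, (cx,cy)=(0.9999,-0.0136)
member 4 (2-3): L=2.6129, (cx,cy)=(0.4152,0.9097)
member 5 (2-4): L=2.2760, (cx,cy)=(1.0000,0.0000)
member 6 (3-4): L=2.6587, (cx,cy)=(0.4480,-0.8941)
member 7 (3-5): L=2.4828, (cx,cy)=(0.9965,0.0842)
member 8 (4-5): L=2.8868, (cx,cy)=(0.4444,0.8958)
member 9 (4-6): L=2.2600, (cx,cy)=(1.0000,0.0000)
member 10 (5-6): L=2.7644, (cx,cy)=(0.3534,-0.9355)
solve A·x = −loads:
  F[0-1] = -406.4628 N (compression)
  F[0-2] = -340.8414 N (compression)
  F[1-2] = +425.8763 N (tension)
  F[1-3] = -341.1020 N (compression)
  F[2-3] = +192.5887 N (tension)
  F[2-4] = +261.0990 N (tension)
  F[3-4] = -216.6540 N (compression)
  F[3-5] = -164.6298 N (compression)
  F[4-5] = +216.2289 N (tension)
  F[4-6] = +67.9447 N (tension)
  F[5-6] = -192.2482 N (compression)
  Rx@0 = +492.8500 N
  Ry@0 = +376.9687 N
  Ry@6 = +179.8413 N

192.589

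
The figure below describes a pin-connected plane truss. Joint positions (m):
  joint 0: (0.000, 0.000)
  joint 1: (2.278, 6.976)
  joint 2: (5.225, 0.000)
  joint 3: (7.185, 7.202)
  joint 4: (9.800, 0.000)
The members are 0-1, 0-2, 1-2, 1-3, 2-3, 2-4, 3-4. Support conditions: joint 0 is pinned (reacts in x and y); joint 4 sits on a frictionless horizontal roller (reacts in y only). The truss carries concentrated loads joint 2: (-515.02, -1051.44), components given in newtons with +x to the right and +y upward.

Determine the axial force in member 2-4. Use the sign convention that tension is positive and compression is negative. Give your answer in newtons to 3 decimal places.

N=5 nodes, M=7 members, R=3 reactions → 2N=10, M+R=10
member 0 (0-1): L=7.3385, (cx,cy)=(0.3104,0.9506)
member 1 (0-2): L=5.2250, (cx,cy)=(1.0000,0.0000)
member 2 (1-2): L=7.5729, (cx,cy)=(0.3891,-0.9212)
member 3 (1-3): L=4.9122, (cx,cy)=(0.9989,0.0460)
member 4 (2-3): L=7.4639, (cx,cy)=(0.2626,0.9649)
member 5 (2-4): L=4.5750, (cx,cy)=(1.0000,0.0000)
member 6 (3-4): L=7.6621, (cx,cy)=(0.3413,-0.9400)
solve A·x = −loads:
  F[0-1] = -516.3587 N (compression)
  F[0-2] = -354.7336 N (compression)
  F[1-2] = +514.8224 N (tension)
  F[1-3] = -361.0113 N (compression)
  F[2-3] = +598.1915 N (tension)
  F[2-4] = +203.5463 N (tension)
  F[3-4] = -596.3986 N (compression)
  Rx@0 = +515.0200 N
  Ry@0 = +490.8508 N
  Ry@4 = +560.5892 N

203.546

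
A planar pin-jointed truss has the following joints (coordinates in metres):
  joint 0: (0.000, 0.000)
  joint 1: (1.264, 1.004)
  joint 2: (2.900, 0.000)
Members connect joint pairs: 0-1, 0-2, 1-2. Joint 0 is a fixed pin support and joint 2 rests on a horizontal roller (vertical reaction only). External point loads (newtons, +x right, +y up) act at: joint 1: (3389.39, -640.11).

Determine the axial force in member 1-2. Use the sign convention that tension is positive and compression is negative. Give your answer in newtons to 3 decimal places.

-2776.844

N=3 nodes, M=3 members, R=3 reactions → 2N=6, M+R=6
member 0 (0-1): L=1.6142, (cx,cy)=(0.7830,0.6220)
member 1 (0-2): L=2.9000, (cx,cy)=(1.0000,0.0000)
member 2 (1-2): L=1.9195, (cx,cy)=(0.8523,-0.5231)
solve A·x = −loads:
  F[0-1] = +1306.0403 N (tension)
  F[0-2] = +2366.7084 N (tension)
  F[1-2] = -2776.8438 N (compression)
  Rx@0 = -3389.3900 N
  Ry@0 = -812.3199 N
  Ry@2 = +1452.4299 N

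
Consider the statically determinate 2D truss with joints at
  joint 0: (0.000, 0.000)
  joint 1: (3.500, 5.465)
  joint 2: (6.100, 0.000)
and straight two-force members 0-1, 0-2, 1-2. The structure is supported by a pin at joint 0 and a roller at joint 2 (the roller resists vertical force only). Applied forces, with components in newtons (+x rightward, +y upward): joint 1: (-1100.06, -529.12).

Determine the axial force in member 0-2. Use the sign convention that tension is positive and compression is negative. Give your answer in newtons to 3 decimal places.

-324.442

N=3 nodes, M=3 members, R=3 reactions → 2N=6, M+R=6
member 0 (0-1): L=6.4897, (cx,cy)=(0.5393,0.8421)
member 1 (0-2): L=6.1000, (cx,cy)=(1.0000,0.0000)
member 2 (1-2): L=6.0520, (cx,cy)=(0.4296,-0.9030)
solve A·x = −loads:
  F[0-1] = -1438.1512 N (compression)
  F[0-2] = -324.4420 N (compression)
  F[1-2] = +755.1962 N (tension)
  Rx@0 = +1100.0600 N
  Ry@0 = +1211.0721 N
  Ry@2 = -681.9521 N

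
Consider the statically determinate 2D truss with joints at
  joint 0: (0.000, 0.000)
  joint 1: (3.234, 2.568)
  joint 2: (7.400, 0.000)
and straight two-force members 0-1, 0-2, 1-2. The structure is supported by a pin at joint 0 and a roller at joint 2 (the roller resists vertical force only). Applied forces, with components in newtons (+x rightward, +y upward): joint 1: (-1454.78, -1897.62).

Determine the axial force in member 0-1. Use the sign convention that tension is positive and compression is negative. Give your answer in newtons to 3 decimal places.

-2529.777

N=3 nodes, M=3 members, R=3 reactions → 2N=6, M+R=6
member 0 (0-1): L=4.1296, (cx,cy)=(0.7831,0.6219)
member 1 (0-2): L=7.4000, (cx,cy)=(1.0000,0.0000)
member 2 (1-2): L=4.8939, (cx,cy)=(0.8513,-0.5247)
solve A·x = −loads:
  F[0-1] = -2529.7768 N (compression)
  F[0-2] = +526.3683 N (tension)
  F[1-2] = -618.3365 N (compression)
  Rx@0 = +1454.7800 N
  Ry@0 = +1573.1568 N
  Ry@2 = +324.4632 N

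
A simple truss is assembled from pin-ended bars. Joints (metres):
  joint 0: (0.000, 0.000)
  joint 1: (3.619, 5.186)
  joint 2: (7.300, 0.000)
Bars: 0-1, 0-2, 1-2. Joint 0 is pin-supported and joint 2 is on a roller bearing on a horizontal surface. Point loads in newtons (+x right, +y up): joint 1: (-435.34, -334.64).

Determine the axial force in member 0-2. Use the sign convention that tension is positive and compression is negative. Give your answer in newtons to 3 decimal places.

-101.764

N=3 nodes, M=3 members, R=3 reactions → 2N=6, M+R=6
member 0 (0-1): L=6.3239, (cx,cy)=(0.5723,0.8201)
member 1 (0-2): L=7.3000, (cx,cy)=(1.0000,0.0000)
member 2 (1-2): L=6.3596, (cx,cy)=(0.5788,-0.8155)
solve A·x = −loads:
  F[0-1] = -582.8959 N (compression)
  F[0-2] = -101.7644 N (compression)
  F[1-2] = +175.8162 N (tension)
  Rx@0 = +435.3400 N
  Ry@0 = +478.0114 N
  Ry@2 = -143.3714 N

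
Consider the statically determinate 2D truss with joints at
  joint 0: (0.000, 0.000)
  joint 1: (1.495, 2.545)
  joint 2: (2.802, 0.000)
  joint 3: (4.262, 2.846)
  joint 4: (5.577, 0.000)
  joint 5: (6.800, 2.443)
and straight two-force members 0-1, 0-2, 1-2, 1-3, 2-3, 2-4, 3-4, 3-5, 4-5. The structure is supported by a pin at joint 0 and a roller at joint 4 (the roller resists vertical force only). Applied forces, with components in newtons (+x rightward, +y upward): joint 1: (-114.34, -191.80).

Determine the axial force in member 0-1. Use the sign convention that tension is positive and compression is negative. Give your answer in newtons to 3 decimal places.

-223.329

N=6 nodes, M=9 members, R=3 reactions → 2N=12, M+R=12
member 0 (0-1): L=2.9516, (cx,cy)=(0.5065,0.8622)
member 1 (0-2): L=2.8020, (cx,cy)=(1.0000,0.0000)
member 2 (1-2): L=2.8610, (cx,cy)=(0.4568,-0.8896)
member 3 (1-3): L=2.7833, (cx,cy)=(0.9941,0.1081)
member 4 (2-3): L=3.1986, (cx,cy)=(0.4564,0.8898)
member 5 (2-4): L=2.7750, (cx,cy)=(1.0000,0.0000)
member 6 (3-4): L=3.1351, (cx,cy)=(0.4194,-0.9078)
member 7 (3-5): L=2.5698, (cx,cy)=(0.9876,-0.1568)
member 8 (4-5): L=2.7320, (cx,cy)=(0.4477,0.8942)
solve A·x = −loads:
  F[0-1] = -223.3289 N (compression)
  F[0-2] = -1.2235 N (compression)
  F[1-2] = +0.9539 N (tension)
  F[1-3] = +0.7924 N (tension)
  F[2-3] = -0.9537 N (compression)
  F[2-4] = -0.3525 N (compression)
  F[3-4] = +0.8403 N (tension)
  F[3-5] = -0.0000 N (compression)
  F[4-5] = +0.0000 N (tension)
  Rx@0 = +114.3400 N
  Ry@0 = +192.5628 N
  Ry@4 = -0.7628 N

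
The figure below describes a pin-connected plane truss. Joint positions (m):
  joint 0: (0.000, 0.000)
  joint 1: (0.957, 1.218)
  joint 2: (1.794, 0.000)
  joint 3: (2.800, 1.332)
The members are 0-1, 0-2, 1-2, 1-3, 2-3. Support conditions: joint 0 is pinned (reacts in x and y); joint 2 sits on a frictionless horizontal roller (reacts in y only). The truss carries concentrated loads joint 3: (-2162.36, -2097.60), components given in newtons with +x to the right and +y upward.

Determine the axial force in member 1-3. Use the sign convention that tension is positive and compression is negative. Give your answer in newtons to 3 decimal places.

N=4 nodes, M=5 members, R=3 reactions → 2N=8, M+R=8
member 0 (0-1): L=1.5490, (cx,cy)=(0.6178,0.7863)
member 1 (0-2): L=1.7940, (cx,cy)=(1.0000,0.0000)
member 2 (1-2): L=1.4779, (cx,cy)=(0.5664,-0.8242)
member 3 (1-3): L=1.8465, (cx,cy)=(0.9981,0.0617)
member 4 (2-3): L=1.6692, (cx,cy)=(0.6027,0.7980)
solve A·x = −loads:
  F[0-1] = -545.9009 N (compression)
  F[0-2] = -1825.0906 N (compression)
  F[1-2] = +475.3181 N (tension)
  F[1-3] = -607.6280 N (compression)
  F[2-3] = -2581.6184 N (compression)
  Rx@0 = +2162.3600 N
  Ry@0 = +429.2519 N
  Ry@2 = +1668.3481 N

-607.628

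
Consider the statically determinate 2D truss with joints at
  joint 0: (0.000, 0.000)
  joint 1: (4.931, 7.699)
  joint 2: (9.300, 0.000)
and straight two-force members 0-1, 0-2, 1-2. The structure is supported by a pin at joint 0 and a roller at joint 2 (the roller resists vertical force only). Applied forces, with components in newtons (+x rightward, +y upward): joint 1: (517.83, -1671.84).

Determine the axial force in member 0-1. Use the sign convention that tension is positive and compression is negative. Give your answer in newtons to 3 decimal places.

-423.612

N=3 nodes, M=3 members, R=3 reactions → 2N=6, M+R=6
member 0 (0-1): L=9.1427, (cx,cy)=(0.5393,0.8421)
member 1 (0-2): L=9.3000, (cx,cy)=(1.0000,0.0000)
member 2 (1-2): L=8.8523, (cx,cy)=(0.4935,-0.8697)
solve A·x = −loads:
  F[0-1] = -423.6124 N (compression)
  F[0-2] = +746.2994 N (tension)
  F[1-2] = -1512.1189 N (compression)
  Rx@0 = -517.8300 N
  Ry@0 = +356.7200 N
  Ry@2 = +1315.1200 N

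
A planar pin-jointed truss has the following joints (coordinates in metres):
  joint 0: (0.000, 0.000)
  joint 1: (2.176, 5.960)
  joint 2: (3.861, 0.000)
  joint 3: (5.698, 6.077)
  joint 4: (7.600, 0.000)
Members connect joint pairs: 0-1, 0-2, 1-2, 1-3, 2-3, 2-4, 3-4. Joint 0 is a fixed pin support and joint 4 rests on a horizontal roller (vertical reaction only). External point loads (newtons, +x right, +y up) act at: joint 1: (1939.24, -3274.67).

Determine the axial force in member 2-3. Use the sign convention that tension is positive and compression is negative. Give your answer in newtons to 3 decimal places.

N=5 nodes, M=7 members, R=3 reactions → 2N=10, M+R=10
member 0 (0-1): L=6.3448, (cx,cy)=(0.3430,0.9394)
member 1 (0-2): L=3.8610, (cx,cy)=(1.0000,0.0000)
member 2 (1-2): L=6.1936, (cx,cy)=(0.2721,-0.9623)
member 3 (1-3): L=3.5239, (cx,cy)=(0.9994,0.0332)
member 4 (2-3): L=6.3486, (cx,cy)=(0.2894,0.9572)
member 5 (2-4): L=3.7390, (cx,cy)=(1.0000,0.0000)
member 6 (3-4): L=6.3677, (cx,cy)=(0.2987,-0.9543)
solve A·x = −loads:
  F[0-1] = -869.0127 N (compression)
  F[0-2] = +2237.2745 N (tension)
  F[1-2] = -2607.4675 N (compression)
  F[1-3] = -1528.7441 N (compression)
  F[2-3] = +2621.2517 N (tension)
  F[2-4] = +769.4265 N (tension)
  F[3-4] = -2575.9584 N (compression)
  Rx@0 = -1939.2400 N
  Ry@0 = +816.3079 N
  Ry@4 = +2458.3621 N

2621.252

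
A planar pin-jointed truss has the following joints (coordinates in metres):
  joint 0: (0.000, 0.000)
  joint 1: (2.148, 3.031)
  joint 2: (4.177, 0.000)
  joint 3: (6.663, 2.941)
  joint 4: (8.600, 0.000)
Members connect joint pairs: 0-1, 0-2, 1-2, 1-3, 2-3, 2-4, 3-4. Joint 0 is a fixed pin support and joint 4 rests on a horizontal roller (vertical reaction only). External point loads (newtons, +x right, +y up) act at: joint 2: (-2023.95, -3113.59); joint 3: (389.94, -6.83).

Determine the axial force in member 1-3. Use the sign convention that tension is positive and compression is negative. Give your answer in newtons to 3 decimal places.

N=5 nodes, M=7 members, R=3 reactions → 2N=10, M+R=10
member 0 (0-1): L=3.7150, (cx,cy)=(0.5782,0.8159)
member 1 (0-2): L=4.1770, (cx,cy)=(1.0000,0.0000)
member 2 (1-2): L=3.6474, (cx,cy)=(0.5563,-0.8310)
member 3 (1-3): L=4.5159, (cx,cy)=(0.9998,-0.0199)
member 4 (2-3): L=3.8509, (cx,cy)=(0.6456,0.7637)
member 5 (2-4): L=4.4230, (cx,cy)=(1.0000,0.0000)
member 6 (3-4): L=3.5216, (cx,cy)=(0.5500,-0.8351)
solve A·x = −loads:
  F[0-1] = -1801.1136 N (compression)
  F[0-2] = -592.5989 N (compression)
  F[1-2] = +1817.6159 N (tension)
  F[1-3] = -2052.9239 N (compression)
  F[2-3] = +2099.1724 N (tension)
  F[2-4] = +1087.3186 N (tension)
  F[3-4] = -1976.8031 N (compression)
  Rx@0 = +1634.0100 N
  Ry@0 = +1469.5145 N
  Ry@4 = +1650.9055 N

-2052.924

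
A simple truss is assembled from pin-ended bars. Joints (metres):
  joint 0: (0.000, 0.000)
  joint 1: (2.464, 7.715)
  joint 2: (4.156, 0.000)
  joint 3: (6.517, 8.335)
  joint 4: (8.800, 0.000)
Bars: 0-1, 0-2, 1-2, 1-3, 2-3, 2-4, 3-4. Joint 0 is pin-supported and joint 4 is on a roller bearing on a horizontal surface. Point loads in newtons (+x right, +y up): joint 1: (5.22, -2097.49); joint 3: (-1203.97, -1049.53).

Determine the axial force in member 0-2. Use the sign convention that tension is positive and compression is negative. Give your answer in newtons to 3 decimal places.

N=5 nodes, M=7 members, R=3 reactions → 2N=10, M+R=10
member 0 (0-1): L=8.0989, (cx,cy)=(0.3042,0.9526)
member 1 (0-2): L=4.1560, (cx,cy)=(1.0000,0.0000)
member 2 (1-2): L=7.8984, (cx,cy)=(0.2142,-0.9768)
member 3 (1-3): L=4.1001, (cx,cy)=(0.9885,0.1512)
member 4 (2-3): L=8.6629, (cx,cy)=(0.2725,0.9621)
member 5 (2-4): L=4.6440, (cx,cy)=(1.0000,0.0000)
member 6 (3-4): L=8.6420, (cx,cy)=(0.2642,-0.9645)
solve A·x = −loads:
  F[0-1] = -3063.4696 N (compression)
  F[0-2] = -266.7259 N (compression)
  F[1-2] = +670.9746 N (tension)
  F[1-3] = -1093.5561 N (compression)
  F[2-3] = -681.1846 N (compression)
  F[2-4] = +62.6616 N (tension)
  F[3-4] = -237.1975 N (compression)
  Rx@0 = +1198.7500 N
  Ry@0 = +2918.2490 N
  Ry@4 = +228.7710 N

-266.726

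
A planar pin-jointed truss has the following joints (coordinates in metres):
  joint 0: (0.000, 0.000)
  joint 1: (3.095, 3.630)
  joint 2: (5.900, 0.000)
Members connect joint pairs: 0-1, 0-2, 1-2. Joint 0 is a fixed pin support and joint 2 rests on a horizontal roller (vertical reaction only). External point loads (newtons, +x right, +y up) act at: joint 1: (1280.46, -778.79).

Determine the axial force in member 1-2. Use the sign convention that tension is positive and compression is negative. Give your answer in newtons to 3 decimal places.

N=3 nodes, M=3 members, R=3 reactions → 2N=6, M+R=6
member 0 (0-1): L=4.7703, (cx,cy)=(0.6488,0.7610)
member 1 (0-2): L=5.9000, (cx,cy)=(1.0000,0.0000)
member 2 (1-2): L=4.5875, (cx,cy)=(0.6114,-0.7913)
solve A·x = −loads:
  F[0-1] = +548.7221 N (tension)
  F[0-2] = +924.4470 N (tension)
  F[1-2] = -1511.8992 N (compression)
  Rx@0 = -1280.4600 N
  Ry@0 = -417.5532 N
  Ry@2 = +1196.3432 N

-1511.899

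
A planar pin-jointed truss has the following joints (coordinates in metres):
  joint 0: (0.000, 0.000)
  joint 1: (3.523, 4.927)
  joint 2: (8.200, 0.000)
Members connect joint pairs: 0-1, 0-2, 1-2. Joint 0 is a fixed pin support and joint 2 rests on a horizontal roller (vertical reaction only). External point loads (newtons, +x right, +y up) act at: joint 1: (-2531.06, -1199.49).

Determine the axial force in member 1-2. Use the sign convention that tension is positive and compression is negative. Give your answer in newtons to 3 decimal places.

N=3 nodes, M=3 members, R=3 reactions → 2N=6, M+R=6
member 0 (0-1): L=6.0570, (cx,cy)=(0.5816,0.8134)
member 1 (0-2): L=8.2000, (cx,cy)=(1.0000,0.0000)
member 2 (1-2): L=6.7934, (cx,cy)=(0.6885,-0.7253)
solve A·x = −loads:
  F[0-1] = -2710.6311 N (compression)
  F[0-2] = -954.4372 N (compression)
  F[1-2] = +1386.3224 N (tension)
  Rx@0 = +2531.0600 N
  Ry@0 = +2204.9448 N
  Ry@2 = -1005.4548 N

1386.322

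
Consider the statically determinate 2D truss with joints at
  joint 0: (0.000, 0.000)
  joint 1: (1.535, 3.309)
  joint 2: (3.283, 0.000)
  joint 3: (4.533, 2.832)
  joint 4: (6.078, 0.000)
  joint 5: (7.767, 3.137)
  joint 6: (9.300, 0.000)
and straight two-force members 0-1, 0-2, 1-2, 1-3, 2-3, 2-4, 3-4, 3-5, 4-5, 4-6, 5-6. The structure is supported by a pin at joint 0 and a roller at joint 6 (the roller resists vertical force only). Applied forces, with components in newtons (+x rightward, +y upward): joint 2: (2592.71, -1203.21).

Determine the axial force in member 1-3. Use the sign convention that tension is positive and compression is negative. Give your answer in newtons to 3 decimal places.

-853.825

N=7 nodes, M=11 members, R=3 reactions → 2N=14, M+R=14
member 0 (0-1): L=3.6477, (cx,cy)=(0.4208,0.9071)
member 1 (0-2): L=3.2830, (cx,cy)=(1.0000,0.0000)
member 2 (1-2): L=3.7423, (cx,cy)=(0.4671,-0.8842)
member 3 (1-3): L=3.0357, (cx,cy)=(0.9876,-0.1571)
member 4 (2-3): L=3.0956, (cx,cy)=(0.4038,0.9148)
member 5 (2-4): L=2.7950, (cx,cy)=(1.0000,0.0000)
member 6 (3-4): L=3.2260, (cx,cy)=(0.4789,-0.8779)
member 7 (3-5): L=3.2484, (cx,cy)=(0.9956,0.0939)
member 8 (4-5): L=3.5628, (cx,cy)=(0.4741,0.8805)
member 9 (4-6): L=3.2220, (cx,cy)=(1.0000,0.0000)
member 10 (5-6): L=3.4915, (cx,cy)=(0.4391,-0.8985)
solve A·x = −loads:
  F[0-1] = -858.1450 N (compression)
  F[0-2] = +2953.8288 N (tension)
  F[1-2] = +1032.1362 N (tension)
  F[1-3] = -853.8250 N (compression)
  F[2-3] = +317.6320 N (tension)
  F[2-4] = +714.9592 N (tension)
  F[3-4] = -533.2176 N (compression)
  F[3-5] = -461.6315 N (compression)
  F[4-5] = +531.6254 N (tension)
  F[4-6] = +207.5664 N (tension)
  F[5-6] = -472.7505 N (compression)
  Rx@0 = -2592.7100 N
  Ry@0 = +778.4639 N
  Ry@6 = +424.7461 N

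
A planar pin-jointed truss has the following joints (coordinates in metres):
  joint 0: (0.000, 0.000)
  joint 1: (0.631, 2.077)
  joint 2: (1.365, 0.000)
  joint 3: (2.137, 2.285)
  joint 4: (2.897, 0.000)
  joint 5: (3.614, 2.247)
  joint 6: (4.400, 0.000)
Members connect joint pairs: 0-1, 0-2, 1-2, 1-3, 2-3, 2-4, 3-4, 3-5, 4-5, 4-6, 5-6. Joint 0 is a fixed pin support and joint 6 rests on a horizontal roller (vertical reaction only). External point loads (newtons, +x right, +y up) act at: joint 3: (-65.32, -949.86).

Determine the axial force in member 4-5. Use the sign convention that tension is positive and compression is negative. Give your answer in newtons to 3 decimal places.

440.982

N=7 nodes, M=11 members, R=3 reactions → 2N=14, M+R=14
member 0 (0-1): L=2.1707, (cx,cy)=(0.2907,0.9568)
member 1 (0-2): L=1.3650, (cx,cy)=(1.0000,0.0000)
member 2 (1-2): L=2.2029, (cx,cy)=(0.3332,-0.9429)
member 3 (1-3): L=1.5203, (cx,cy)=(0.9906,0.1368)
member 4 (2-3): L=2.4119, (cx,cy)=(0.3201,0.9474)
member 5 (2-4): L=1.5320, (cx,cy)=(1.0000,0.0000)
member 6 (3-4): L=2.4081, (cx,cy)=(0.3156,-0.9489)
member 7 (3-5): L=1.4775, (cx,cy)=(0.9997,-0.0257)
member 8 (4-5): L=2.3586, (cx,cy)=(0.3040,0.9527)
member 9 (4-6): L=1.5030, (cx,cy)=(1.0000,0.0000)
member 10 (5-6): L=2.3805, (cx,cy)=(0.3302,-0.9439)
solve A·x = −loads:
  F[0-1] = -546.0304 N (compression)
  F[0-2] = +93.4028 N (tension)
  F[1-2] = +506.1609 N (tension)
  F[1-3] = -330.4833 N (compression)
  F[2-3] = -503.7385 N (compression)
  F[2-4] = +423.2928 N (tension)
  F[3-4] = -442.7406 N (compression)
  F[3-5] = -283.6556 N (compression)
  F[4-5] = +440.9820 N (tension)
  F[4-6] = +149.5072 N (tension)
  F[5-6] = -452.8022 N (compression)
  Rx@0 = +65.3200 N
  Ry@0 = +522.4521 N
  Ry@6 = +427.4079 N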